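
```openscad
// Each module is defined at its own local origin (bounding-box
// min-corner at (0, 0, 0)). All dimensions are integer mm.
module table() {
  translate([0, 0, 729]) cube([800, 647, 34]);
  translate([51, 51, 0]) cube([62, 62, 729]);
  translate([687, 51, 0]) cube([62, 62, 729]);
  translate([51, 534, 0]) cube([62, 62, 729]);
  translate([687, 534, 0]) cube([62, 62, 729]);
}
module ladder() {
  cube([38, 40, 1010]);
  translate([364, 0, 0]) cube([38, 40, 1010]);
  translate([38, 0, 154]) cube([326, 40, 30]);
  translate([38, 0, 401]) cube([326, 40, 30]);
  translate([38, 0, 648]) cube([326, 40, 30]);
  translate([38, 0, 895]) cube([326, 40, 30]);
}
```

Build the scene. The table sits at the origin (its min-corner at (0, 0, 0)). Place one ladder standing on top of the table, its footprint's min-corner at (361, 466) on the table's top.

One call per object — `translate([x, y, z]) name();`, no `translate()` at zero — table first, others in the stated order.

table();
translate([361, 466, 763]) ladder();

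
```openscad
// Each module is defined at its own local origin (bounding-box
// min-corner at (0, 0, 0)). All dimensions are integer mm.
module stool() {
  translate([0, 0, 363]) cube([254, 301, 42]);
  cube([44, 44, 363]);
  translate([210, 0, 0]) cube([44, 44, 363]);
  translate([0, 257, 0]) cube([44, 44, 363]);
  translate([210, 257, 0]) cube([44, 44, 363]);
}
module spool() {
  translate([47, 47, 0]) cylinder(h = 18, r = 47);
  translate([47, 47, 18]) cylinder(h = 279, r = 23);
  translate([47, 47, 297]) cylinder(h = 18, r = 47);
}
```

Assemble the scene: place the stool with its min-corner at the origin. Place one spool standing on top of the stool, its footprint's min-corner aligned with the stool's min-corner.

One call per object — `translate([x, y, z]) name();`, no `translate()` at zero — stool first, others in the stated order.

stool();
translate([0, 0, 405]) spool();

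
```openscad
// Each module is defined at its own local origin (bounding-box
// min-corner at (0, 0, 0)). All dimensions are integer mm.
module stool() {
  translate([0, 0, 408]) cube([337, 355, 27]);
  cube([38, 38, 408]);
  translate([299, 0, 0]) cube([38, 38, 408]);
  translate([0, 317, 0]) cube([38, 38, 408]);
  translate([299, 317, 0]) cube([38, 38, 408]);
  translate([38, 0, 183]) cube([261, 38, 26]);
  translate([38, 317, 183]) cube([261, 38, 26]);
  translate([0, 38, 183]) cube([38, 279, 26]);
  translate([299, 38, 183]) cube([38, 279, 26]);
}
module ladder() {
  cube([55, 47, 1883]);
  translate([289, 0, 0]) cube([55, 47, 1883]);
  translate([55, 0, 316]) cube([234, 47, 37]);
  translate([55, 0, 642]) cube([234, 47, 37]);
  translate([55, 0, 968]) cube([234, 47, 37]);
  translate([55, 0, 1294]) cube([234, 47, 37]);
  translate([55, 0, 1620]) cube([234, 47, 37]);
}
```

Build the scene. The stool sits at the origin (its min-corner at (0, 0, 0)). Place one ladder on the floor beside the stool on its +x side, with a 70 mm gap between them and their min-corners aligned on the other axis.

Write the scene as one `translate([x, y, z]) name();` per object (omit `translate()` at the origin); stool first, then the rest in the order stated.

stool();
translate([407, 0, 0]) ladder();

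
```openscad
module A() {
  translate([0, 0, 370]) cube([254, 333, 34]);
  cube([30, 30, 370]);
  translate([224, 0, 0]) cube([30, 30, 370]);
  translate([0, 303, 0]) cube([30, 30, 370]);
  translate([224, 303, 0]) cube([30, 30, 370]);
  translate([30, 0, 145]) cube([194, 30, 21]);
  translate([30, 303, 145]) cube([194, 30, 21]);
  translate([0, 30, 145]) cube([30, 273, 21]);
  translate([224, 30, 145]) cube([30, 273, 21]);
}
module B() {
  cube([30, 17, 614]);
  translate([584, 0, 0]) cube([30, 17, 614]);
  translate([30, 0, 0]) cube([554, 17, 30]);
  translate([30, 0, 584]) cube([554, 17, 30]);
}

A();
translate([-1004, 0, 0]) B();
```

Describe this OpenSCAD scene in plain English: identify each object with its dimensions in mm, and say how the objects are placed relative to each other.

A is a four-legged stool. The seat is 254×333 mm, 34 mm thick, top at z = 404 mm. It stands on four square legs, each 30×30 mm in cross-section, from z = 0 to the seat underside, each flush with a corner of the seat. Four stretchers, 30 mm wide and 21 mm tall, connect adjacent legs with their undersides at z = 145 mm, each running between the inner faces of the legs it joins and aligned with the legs' outer faces on the other axis.

B is a picture frame with a 554×554 mm rectangular opening (x by z) and a uniform 30 mm border on every side. Frame depth is 17 mm along y. It is built from two vertical stiles running the full outside height and two horizontal rails spanning the gap between the stiles.

The picture frame is on the floor beside the stool on its −x side.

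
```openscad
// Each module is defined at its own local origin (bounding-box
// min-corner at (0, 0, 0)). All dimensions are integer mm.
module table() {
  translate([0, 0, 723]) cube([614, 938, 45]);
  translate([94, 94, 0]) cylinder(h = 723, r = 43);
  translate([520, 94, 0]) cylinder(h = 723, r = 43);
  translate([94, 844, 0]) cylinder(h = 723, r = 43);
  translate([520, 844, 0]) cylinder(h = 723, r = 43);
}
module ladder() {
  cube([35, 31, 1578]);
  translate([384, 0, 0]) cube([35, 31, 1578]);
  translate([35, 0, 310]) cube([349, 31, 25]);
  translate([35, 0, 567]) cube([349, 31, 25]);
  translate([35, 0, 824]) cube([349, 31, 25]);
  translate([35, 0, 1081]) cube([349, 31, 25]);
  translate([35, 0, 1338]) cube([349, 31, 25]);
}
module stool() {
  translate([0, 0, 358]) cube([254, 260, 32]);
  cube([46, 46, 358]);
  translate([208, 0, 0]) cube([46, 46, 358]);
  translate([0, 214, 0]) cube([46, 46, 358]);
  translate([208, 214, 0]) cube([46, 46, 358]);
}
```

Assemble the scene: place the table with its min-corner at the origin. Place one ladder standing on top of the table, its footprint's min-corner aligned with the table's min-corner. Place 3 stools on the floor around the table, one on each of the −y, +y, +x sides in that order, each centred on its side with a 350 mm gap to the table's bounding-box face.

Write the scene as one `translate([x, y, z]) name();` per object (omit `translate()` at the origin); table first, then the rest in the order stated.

table();
translate([0, 0, 768]) ladder();
translate([180, -610, 0]) stool();
translate([180, 1288, 0]) stool();
translate([964, 339, 0]) stool();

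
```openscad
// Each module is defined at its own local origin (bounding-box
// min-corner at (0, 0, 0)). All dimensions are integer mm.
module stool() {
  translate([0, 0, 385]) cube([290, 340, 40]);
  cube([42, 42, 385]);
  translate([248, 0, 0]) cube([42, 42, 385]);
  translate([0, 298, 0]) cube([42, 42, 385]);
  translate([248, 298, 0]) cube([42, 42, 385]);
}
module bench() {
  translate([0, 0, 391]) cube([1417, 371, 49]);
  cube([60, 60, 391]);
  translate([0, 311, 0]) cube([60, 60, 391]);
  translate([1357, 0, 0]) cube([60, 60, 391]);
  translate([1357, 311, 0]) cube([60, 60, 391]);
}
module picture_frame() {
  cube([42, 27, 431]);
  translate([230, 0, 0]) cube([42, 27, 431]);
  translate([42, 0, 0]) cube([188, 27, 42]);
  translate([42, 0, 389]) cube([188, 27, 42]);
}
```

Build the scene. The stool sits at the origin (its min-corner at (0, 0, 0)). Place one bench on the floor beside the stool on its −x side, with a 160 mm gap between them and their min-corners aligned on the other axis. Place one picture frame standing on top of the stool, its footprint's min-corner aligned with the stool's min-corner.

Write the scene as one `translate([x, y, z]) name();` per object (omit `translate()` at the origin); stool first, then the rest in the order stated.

stool();
translate([-1577, 0, 0]) bench();
translate([0, 0, 425]) picture_frame();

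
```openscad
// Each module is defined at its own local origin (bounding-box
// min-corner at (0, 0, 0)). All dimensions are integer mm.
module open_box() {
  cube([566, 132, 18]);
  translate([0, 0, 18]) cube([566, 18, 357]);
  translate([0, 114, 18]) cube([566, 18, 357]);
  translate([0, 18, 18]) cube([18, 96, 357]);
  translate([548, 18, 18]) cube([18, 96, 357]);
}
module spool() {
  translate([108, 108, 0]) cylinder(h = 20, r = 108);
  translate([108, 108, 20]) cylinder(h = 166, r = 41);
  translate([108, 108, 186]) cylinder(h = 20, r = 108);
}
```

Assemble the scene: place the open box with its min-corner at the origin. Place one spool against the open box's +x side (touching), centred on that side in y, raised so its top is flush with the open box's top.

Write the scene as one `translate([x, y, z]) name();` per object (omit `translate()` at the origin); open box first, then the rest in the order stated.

open_box();
translate([566, -42, 169]) spool();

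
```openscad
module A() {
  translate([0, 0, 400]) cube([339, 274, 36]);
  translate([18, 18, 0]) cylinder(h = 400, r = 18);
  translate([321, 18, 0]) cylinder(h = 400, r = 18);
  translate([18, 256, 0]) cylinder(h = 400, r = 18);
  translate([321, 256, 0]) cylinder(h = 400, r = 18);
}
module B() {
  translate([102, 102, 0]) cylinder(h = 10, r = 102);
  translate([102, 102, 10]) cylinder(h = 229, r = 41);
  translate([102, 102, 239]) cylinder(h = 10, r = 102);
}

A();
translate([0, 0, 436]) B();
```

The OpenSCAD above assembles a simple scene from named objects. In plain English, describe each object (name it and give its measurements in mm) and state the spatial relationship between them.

A is a simple wooden stool: a rectangular seat 339 mm (x) by 274 mm (y), 36 mm thick, top face at z = 436 mm, on four round legs, each 36 mm in diameter. The legs rest on z = 0, each leg's axis is inset half a diameter from the nearest pair of seat edges (so the leg's bounding box is flush with the corner).

B is a spool: two coaxial disc flanges of radius 102 mm and thickness 10 mm, joined by a core cylinder of radius 41 mm and height 229 mm. The lower flange rests on z = 0 and the three cylinders share a vertical axis.

The spool is on top of the stool.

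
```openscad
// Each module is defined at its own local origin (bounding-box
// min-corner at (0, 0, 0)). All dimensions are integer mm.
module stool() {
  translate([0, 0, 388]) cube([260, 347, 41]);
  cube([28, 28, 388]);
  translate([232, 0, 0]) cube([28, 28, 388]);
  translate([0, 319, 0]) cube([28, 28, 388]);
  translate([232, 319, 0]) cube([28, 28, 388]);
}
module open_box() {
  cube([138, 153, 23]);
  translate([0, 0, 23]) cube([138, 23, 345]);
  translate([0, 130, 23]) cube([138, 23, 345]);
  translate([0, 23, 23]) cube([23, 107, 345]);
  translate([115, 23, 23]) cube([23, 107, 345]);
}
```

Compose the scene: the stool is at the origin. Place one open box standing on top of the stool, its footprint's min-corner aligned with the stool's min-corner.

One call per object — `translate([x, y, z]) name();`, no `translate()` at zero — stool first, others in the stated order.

stool();
translate([0, 0, 429]) open_box();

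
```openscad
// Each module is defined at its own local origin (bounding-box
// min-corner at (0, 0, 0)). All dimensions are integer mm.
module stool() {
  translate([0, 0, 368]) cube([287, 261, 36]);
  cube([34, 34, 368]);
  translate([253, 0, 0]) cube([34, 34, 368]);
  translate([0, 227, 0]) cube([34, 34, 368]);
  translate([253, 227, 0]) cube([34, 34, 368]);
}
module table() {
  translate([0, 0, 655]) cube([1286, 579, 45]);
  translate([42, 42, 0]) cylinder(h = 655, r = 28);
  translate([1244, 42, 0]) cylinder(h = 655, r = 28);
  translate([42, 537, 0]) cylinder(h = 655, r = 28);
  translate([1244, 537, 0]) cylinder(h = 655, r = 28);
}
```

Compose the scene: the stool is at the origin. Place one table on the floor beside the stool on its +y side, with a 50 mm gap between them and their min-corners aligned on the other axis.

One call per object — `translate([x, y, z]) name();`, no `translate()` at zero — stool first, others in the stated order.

stool();
translate([0, 311, 0]) table();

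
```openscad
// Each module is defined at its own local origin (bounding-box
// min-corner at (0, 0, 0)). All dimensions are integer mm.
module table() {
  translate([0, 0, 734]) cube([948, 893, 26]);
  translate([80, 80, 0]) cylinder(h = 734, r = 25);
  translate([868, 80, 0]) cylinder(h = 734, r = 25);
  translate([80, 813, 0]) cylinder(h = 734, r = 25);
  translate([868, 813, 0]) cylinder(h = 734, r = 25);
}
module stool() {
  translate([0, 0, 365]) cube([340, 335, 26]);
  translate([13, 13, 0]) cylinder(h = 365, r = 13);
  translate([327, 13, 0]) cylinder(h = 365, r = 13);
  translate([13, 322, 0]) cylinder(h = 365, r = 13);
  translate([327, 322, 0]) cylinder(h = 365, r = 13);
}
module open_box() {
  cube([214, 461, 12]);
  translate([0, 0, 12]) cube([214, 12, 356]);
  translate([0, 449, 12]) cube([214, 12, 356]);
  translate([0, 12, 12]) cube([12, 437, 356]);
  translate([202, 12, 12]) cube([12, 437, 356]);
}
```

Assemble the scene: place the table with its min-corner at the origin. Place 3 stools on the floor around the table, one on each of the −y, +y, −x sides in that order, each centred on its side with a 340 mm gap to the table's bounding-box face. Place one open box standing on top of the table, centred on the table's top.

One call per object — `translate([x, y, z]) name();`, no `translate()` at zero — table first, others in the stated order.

table();
translate([304, -675, 0]) stool();
translate([304, 1233, 0]) stool();
translate([-680, 279, 0]) stool();
translate([367, 216, 760]) open_box();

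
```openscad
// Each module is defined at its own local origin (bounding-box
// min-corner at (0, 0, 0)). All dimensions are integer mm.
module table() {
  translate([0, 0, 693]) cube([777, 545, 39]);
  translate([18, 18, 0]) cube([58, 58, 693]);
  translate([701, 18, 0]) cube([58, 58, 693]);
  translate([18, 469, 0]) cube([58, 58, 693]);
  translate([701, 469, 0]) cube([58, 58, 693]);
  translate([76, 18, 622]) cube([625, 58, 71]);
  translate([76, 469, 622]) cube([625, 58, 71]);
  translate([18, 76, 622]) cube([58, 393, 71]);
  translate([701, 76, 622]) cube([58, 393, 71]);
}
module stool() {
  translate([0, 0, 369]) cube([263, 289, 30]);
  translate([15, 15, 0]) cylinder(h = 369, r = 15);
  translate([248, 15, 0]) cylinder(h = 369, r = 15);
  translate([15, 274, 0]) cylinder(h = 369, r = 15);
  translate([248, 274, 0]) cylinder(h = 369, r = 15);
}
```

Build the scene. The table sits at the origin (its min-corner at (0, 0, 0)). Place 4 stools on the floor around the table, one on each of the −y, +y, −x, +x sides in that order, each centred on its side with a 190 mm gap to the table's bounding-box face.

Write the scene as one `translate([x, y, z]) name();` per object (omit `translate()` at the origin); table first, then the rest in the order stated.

table();
translate([257, -479, 0]) stool();
translate([257, 735, 0]) stool();
translate([-453, 128, 0]) stool();
translate([967, 128, 0]) stool();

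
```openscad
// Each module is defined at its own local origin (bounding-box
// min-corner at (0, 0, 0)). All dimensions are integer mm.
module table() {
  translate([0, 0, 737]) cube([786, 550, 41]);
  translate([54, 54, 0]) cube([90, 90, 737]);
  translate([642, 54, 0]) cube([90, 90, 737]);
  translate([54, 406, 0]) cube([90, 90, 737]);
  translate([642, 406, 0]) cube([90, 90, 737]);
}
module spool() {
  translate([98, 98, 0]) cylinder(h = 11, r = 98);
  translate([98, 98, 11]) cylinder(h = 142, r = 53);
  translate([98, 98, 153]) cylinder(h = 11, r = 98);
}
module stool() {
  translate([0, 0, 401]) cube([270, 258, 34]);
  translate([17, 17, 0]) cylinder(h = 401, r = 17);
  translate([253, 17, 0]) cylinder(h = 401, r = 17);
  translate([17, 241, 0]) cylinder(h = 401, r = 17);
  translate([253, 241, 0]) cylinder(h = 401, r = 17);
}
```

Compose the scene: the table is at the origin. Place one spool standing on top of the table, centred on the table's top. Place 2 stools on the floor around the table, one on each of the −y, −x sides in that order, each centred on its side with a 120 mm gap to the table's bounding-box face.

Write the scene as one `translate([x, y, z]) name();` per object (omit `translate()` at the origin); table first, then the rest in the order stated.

table();
translate([295, 177, 778]) spool();
translate([258, -378, 0]) stool();
translate([-390, 146, 0]) stool();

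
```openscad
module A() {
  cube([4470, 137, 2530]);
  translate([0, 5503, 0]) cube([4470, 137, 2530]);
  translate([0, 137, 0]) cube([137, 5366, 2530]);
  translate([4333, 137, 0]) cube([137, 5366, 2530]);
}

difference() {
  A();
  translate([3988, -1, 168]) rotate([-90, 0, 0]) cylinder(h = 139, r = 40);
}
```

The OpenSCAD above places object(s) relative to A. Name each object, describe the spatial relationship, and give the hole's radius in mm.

The subtracted cylinder has r = 40 mm.

A is a house frame. The house frame has a circular hole through its front wall. The hole's radius is 40 mm.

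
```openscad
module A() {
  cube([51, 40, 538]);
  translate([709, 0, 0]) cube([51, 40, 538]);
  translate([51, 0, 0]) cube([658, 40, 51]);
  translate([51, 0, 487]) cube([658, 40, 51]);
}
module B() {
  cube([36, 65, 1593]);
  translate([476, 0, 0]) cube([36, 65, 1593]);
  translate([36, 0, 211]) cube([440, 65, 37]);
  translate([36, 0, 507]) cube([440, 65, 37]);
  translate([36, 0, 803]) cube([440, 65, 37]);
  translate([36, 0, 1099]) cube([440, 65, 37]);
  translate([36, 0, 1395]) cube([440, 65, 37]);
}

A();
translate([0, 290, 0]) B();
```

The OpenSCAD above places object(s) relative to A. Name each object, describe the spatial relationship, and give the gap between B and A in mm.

The ladder's nearest face is 250 mm from the picture frame's +y face.

A is a picture frame. B is a ladder. The ladder is on the floor beside the picture frame on its +y side. The gap between the ladder and the picture frame is 250 mm.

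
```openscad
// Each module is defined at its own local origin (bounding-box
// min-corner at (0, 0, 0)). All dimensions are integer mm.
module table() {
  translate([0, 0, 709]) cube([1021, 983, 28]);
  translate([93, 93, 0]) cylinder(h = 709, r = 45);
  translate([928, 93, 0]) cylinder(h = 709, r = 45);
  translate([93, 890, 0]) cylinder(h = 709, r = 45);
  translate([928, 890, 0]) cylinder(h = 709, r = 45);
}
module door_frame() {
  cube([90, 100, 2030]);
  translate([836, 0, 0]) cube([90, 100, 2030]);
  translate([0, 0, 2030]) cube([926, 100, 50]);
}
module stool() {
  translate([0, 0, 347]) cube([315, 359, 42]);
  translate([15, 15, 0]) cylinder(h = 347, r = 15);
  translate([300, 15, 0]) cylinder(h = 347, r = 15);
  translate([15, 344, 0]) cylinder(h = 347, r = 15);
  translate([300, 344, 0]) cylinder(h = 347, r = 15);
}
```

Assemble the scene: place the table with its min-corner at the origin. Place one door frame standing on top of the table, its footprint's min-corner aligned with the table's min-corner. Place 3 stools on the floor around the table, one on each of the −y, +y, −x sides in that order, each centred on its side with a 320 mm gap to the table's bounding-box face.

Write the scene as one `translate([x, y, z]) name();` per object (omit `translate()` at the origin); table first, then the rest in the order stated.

table();
translate([0, 0, 737]) door_frame();
translate([353, -679, 0]) stool();
translate([353, 1303, 0]) stool();
translate([-635, 312, 0]) stool();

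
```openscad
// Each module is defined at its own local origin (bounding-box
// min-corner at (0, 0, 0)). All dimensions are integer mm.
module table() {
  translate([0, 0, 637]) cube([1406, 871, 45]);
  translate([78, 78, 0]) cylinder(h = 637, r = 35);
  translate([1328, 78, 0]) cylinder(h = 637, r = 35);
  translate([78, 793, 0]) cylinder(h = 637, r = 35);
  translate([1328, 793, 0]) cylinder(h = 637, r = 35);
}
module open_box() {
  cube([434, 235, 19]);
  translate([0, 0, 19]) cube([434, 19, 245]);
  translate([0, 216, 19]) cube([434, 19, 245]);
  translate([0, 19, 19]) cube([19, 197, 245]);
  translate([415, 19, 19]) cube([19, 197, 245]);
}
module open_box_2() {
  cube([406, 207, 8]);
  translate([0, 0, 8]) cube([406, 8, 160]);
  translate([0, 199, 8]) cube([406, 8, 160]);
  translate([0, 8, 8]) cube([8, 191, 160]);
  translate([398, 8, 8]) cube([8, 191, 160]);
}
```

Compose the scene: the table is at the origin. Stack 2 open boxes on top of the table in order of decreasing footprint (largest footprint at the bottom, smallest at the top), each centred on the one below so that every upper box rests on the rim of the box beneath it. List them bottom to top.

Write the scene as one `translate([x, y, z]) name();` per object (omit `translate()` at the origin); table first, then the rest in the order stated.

table();
translate([486, 318, 682]) open_box();
translate([500, 332, 946]) open_box_2();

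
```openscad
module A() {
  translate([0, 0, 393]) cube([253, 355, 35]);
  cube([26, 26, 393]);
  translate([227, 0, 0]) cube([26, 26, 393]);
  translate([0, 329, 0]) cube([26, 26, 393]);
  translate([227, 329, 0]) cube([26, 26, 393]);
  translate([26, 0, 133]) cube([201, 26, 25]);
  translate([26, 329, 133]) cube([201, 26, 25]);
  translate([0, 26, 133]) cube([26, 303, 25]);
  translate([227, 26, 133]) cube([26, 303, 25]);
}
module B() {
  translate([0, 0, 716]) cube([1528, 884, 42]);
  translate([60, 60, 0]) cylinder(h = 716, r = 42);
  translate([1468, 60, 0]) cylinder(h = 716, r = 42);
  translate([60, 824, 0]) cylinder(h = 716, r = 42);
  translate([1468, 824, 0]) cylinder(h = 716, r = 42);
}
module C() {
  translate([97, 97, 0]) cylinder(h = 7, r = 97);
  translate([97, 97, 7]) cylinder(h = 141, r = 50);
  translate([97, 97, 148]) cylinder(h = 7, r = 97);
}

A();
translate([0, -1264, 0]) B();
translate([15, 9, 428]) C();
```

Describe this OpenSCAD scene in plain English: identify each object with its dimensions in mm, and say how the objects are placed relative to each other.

A is a four-legged stool. The seat is a 253×355×35 mm slab whose top surface is at z = 428 mm; four square legs, each 26×26 mm in cross-section, run from the floor (z = 0) to the underside of the seat, each flush with a corner of the seat. Four stretchers, 26 mm wide and 25 mm tall, connect adjacent legs with their undersides at z = 133 mm, each running between the inner faces of the legs it joins and aligned with the legs' outer faces on the other axis.

B is a table: top 1528 mm (x) × 884 mm (y), 42 mm thick, upper face at z = 758 mm, on four round legs of 84 mm diameter, each leg's bounding box inset 18 mm from the nearest pair of top edges, running from z = 0 to the bottom of the top.

C is a spool: two coaxial disc flanges of radius 97 mm and thickness 7 mm, joined by a core cylinder of radius 50 mm and height 141 mm. The lower flange rests on z = 0 and the three cylinders share a vertical axis.

The table is on the floor beside the stool on its −y side. The spool is on top of the stool.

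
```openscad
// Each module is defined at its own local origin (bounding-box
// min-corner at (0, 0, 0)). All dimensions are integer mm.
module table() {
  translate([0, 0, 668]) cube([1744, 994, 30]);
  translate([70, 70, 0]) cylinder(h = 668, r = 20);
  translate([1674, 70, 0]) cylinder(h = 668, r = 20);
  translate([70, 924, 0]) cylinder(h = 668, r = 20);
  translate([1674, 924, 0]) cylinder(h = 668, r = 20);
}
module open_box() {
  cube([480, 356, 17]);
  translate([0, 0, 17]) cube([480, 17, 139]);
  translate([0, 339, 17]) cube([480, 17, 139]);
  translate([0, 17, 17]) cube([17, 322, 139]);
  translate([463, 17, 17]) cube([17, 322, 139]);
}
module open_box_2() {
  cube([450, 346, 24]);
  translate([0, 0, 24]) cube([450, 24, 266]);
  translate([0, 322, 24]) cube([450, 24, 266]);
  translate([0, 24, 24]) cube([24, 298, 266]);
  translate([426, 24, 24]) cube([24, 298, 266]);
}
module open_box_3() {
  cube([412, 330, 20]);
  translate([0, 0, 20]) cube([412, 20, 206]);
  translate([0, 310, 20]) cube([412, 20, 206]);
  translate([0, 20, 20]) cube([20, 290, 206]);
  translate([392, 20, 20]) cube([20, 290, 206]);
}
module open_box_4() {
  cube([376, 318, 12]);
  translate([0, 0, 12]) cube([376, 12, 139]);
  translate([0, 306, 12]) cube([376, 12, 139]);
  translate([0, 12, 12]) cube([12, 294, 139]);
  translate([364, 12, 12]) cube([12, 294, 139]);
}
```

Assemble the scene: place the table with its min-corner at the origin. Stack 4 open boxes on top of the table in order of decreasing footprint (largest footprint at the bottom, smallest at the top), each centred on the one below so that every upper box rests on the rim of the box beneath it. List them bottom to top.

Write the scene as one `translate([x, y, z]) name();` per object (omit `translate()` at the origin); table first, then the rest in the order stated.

table();
translate([632, 319, 698]) open_box();
translate([647, 324, 854]) open_box_2();
translate([666, 332, 1144]) open_box_3();
translate([684, 338, 1370]) open_box_4();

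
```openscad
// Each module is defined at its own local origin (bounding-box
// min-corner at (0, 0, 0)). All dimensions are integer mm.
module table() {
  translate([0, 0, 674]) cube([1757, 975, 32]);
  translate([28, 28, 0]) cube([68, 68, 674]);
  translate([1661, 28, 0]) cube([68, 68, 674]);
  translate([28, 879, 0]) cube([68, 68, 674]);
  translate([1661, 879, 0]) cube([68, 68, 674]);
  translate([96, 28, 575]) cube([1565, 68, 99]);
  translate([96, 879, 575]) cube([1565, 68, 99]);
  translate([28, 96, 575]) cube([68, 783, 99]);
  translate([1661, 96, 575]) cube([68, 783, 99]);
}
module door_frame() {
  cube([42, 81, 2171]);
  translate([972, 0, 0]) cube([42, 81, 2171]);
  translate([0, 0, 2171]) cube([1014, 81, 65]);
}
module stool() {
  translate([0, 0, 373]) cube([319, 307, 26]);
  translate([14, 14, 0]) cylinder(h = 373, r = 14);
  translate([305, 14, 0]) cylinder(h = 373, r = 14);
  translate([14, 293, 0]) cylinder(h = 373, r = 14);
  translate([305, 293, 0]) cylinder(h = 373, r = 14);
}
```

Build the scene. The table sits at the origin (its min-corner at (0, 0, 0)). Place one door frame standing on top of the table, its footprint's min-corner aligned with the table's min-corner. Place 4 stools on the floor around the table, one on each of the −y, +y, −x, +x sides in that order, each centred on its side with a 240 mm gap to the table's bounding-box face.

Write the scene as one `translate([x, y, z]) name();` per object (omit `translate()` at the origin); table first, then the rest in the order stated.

table();
translate([0, 0, 706]) door_frame();
translate([719, -547, 0]) stool();
translate([719, 1215, 0]) stool();
translate([-559, 334, 0]) stool();
translate([1997, 334, 0]) stool();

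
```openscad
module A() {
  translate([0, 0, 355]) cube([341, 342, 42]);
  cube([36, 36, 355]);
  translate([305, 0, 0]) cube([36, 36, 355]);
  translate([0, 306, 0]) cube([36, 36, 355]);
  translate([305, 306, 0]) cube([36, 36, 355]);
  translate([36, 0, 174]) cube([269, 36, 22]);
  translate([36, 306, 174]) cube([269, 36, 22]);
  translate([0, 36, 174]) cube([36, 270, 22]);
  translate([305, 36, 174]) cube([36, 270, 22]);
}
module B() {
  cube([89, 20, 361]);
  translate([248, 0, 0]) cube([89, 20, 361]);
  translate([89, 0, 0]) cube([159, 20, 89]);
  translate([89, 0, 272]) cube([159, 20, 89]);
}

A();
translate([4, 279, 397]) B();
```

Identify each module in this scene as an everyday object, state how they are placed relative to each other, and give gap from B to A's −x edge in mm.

A is a stool. B is a picture frame. The picture frame is on top of the stool. The gap from the picture frame to the stool's −x edge is 4 mm.

The picture frame's min-x is at 4; the stool's min-x is 0; gap = 4 mm.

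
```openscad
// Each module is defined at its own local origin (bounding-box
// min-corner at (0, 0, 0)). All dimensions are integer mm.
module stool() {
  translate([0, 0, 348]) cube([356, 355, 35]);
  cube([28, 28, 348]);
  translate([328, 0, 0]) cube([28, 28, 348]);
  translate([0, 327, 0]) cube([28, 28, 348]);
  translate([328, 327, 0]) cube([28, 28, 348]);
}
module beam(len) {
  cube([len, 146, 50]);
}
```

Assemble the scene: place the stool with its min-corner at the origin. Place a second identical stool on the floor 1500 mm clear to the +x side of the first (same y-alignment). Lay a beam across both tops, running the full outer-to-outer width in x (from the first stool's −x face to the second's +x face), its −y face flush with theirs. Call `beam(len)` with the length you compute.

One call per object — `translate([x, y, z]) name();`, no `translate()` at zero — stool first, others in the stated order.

stool();
translate([1856, 0, 0]) stool();
translate([0, 0, 383]) beam(2212);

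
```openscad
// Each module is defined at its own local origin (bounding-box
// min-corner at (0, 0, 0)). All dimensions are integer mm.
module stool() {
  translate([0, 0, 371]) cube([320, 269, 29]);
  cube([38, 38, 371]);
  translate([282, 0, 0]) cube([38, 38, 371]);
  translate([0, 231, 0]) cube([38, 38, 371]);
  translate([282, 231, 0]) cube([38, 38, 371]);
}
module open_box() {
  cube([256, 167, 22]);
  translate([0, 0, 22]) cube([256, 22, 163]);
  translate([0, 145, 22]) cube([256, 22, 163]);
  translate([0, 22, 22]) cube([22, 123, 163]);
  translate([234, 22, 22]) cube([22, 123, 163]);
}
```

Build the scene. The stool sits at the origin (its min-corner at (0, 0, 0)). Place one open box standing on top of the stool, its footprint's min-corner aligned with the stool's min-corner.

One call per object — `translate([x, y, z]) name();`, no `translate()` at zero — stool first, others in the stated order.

stool();
translate([0, 0, 400]) open_box();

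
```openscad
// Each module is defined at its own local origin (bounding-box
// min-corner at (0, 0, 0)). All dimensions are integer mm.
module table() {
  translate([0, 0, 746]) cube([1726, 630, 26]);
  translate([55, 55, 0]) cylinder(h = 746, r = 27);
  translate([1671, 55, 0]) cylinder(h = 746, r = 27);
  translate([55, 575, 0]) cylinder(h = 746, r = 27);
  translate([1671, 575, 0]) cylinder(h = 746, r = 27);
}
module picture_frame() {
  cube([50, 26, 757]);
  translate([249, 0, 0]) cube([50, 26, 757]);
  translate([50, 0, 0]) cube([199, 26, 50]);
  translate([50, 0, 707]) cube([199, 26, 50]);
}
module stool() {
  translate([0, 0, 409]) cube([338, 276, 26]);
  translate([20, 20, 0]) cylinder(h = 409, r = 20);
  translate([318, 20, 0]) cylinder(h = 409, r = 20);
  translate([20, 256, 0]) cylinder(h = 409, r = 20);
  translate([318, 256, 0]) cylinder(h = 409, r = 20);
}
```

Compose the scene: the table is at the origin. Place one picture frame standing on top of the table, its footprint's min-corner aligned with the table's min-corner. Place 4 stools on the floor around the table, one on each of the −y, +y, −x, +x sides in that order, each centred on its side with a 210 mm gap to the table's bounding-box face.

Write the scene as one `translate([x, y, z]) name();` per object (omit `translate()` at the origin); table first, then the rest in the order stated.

table();
translate([0, 0, 772]) picture_frame();
translate([694, -486, 0]) stool();
translate([694, 840, 0]) stool();
translate([-548, 177, 0]) stool();
translate([1936, 177, 0]) stool();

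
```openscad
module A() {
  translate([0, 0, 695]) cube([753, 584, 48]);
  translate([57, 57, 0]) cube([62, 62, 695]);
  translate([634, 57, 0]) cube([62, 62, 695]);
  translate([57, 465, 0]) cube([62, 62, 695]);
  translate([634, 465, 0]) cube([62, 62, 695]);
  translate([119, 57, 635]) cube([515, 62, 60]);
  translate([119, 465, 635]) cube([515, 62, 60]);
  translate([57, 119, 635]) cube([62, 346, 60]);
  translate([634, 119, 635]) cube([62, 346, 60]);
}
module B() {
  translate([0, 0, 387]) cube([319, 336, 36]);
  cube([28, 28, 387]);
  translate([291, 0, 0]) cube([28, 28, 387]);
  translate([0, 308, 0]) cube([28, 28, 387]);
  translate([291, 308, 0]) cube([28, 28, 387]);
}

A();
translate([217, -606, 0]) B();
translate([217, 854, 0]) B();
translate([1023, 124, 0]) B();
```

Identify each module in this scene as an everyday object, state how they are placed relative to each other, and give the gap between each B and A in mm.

Each stool's nearest face is 270 mm from the table's bounding box.

A is a table. B is a stool. Three stools sit around the table at the −y, +y, +x sides. The gap between each stool and the table is 270 mm.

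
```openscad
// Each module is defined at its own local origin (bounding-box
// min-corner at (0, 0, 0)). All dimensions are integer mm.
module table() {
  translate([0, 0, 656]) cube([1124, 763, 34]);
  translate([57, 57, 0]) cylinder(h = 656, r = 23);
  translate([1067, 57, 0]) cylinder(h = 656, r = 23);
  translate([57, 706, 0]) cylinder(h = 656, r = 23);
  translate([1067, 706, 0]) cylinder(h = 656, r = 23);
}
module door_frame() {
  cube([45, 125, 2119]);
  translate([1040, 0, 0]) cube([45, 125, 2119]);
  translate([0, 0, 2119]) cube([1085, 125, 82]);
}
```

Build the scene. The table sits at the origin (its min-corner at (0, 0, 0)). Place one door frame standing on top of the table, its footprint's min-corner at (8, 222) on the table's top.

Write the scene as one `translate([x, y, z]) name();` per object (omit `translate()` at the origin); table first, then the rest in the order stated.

table();
translate([8, 222, 690]) door_frame();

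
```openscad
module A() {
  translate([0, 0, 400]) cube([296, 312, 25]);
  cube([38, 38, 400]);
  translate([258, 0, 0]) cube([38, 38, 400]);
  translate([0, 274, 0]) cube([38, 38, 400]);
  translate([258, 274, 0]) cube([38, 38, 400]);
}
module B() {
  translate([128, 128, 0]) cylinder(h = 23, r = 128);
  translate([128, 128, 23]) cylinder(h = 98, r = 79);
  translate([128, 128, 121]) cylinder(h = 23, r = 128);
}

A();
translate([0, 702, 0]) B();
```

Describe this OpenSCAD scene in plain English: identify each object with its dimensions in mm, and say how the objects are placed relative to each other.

A is a four-legged stool. The seat is 296×312 mm, 25 mm thick, top at z = 425 mm. It stands on four square legs, each 38×38 mm in cross-section, from z = 0 to the seat underside, each flush with a corner of the seat.

B is a spool: two coaxial disc flanges of radius 128 mm and thickness 23 mm, joined by a core cylinder of radius 79 mm and height 98 mm. The lower flange rests on z = 0 and the three cylinders share a vertical axis.

The spool is on the floor beside the stool on its +y side.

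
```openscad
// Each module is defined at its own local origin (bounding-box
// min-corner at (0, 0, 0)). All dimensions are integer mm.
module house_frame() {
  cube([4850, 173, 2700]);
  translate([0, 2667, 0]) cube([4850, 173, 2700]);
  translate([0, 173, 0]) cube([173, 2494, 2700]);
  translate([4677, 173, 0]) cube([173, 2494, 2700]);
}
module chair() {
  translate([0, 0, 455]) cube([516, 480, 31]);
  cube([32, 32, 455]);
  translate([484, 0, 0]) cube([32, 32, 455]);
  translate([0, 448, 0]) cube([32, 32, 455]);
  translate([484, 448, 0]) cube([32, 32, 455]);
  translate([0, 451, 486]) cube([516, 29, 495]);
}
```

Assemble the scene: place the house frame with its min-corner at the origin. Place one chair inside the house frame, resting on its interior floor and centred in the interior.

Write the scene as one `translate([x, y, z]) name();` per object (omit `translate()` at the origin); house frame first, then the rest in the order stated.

house_frame();
translate([2167, 1180, 0]) chair();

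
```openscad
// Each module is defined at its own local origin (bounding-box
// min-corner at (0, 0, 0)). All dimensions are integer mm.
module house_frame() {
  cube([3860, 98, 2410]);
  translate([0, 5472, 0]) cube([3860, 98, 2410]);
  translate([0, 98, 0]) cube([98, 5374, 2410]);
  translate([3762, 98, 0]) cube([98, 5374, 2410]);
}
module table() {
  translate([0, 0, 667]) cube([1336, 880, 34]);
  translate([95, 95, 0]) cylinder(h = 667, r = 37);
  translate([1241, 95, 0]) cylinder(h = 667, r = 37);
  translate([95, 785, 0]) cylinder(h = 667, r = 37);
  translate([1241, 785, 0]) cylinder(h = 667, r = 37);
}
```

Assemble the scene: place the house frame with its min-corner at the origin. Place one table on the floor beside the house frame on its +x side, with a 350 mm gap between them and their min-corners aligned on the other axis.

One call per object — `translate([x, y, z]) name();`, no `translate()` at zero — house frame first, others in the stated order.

house_frame();
translate([4210, 0, 0]) table();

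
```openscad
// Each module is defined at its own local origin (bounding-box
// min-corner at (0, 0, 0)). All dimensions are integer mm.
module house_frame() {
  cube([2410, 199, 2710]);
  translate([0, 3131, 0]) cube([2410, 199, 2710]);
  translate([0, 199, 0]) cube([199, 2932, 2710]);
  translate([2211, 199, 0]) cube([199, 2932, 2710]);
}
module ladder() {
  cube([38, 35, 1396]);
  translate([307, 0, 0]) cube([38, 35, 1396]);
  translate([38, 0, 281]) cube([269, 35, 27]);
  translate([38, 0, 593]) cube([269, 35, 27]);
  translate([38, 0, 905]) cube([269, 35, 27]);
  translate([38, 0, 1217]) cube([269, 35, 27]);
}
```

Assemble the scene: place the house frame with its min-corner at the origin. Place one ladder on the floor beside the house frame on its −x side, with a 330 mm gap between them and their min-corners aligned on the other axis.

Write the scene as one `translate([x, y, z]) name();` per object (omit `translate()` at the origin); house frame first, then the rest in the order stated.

house_frame();
translate([-675, 0, 0]) ladder();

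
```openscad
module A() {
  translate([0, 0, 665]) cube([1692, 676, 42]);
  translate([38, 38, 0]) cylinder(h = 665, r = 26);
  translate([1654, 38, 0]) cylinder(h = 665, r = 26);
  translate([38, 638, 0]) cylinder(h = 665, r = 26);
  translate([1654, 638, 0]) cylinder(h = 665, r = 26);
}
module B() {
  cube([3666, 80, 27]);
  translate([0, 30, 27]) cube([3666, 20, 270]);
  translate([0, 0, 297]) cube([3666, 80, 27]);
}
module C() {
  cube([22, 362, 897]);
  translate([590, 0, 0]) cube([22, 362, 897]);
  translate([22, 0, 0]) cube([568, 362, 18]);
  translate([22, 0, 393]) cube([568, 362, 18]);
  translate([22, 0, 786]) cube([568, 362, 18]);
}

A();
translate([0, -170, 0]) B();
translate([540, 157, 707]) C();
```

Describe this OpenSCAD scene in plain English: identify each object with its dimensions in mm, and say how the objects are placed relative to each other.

A is a table: top 1692 mm (x) × 676 mm (y), 42 mm thick, upper face at z = 707 mm, on four round legs of 52 mm diameter, each leg's bounding box inset 12 mm from the nearest pair of top edges, running from z = 0 to the bottom of the top.

B is an I-beam lying along x, 3666 mm long. Overall section height 324 mm. Two flanges 80 mm wide (y) and 27 mm thick, one on the floor and one at the top; a web 20 mm thick runs between them, centred on the flange width.

C is a bookshelf 612 mm wide overall, 362 mm deep and 897 mm tall. The two sides are 22 mm thick vertical panels. 3 horizontal shelves of 18 mm thickness span between the inner faces of the sides; the lowest shelf sits on the floor and shelves are stacked with a clear vertical gap of 375 mm between each pair.

The I-beam is on the floor beside the table on its −y side. The bookshelf is on top of the table, centred.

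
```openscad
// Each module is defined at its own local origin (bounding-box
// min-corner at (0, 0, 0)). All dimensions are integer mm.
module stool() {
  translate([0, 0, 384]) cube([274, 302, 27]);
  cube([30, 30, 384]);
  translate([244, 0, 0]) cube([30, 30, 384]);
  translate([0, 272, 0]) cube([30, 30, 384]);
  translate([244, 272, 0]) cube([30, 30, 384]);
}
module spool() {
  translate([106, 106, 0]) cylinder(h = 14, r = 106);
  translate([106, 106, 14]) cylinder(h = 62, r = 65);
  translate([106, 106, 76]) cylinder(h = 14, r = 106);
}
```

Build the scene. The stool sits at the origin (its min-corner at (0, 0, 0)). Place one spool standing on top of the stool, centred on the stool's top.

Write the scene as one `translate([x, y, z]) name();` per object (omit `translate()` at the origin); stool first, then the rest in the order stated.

stool();
translate([31, 45, 411]) spool();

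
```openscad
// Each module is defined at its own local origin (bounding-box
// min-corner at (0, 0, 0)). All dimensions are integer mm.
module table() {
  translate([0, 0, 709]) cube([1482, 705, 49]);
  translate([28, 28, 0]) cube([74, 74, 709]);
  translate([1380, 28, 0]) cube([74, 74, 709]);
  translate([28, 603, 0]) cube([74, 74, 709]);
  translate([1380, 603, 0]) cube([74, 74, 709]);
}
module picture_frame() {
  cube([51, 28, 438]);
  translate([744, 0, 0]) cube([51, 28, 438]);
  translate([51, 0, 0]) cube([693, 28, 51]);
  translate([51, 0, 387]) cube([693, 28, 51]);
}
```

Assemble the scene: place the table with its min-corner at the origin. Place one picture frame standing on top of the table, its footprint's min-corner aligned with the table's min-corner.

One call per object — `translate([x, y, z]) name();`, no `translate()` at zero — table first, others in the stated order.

table();
translate([0, 0, 758]) picture_frame();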